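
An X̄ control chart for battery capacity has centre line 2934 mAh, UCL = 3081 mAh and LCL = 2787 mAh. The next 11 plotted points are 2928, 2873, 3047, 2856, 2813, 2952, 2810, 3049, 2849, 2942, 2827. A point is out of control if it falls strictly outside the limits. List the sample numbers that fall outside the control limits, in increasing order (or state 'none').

All 11 points lie within [2787, 3081].

none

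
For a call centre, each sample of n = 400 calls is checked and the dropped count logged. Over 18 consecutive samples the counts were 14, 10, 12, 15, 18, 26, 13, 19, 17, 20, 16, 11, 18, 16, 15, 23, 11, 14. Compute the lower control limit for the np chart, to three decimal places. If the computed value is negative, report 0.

4.242

p̄ = Σdᵢ / (k·n) = 288 / (18 × 400) = 0.04000
LCL = np̄ − 3·√(np̄(1−p̄)) = 16.0000 − 3 × 3.9192 = 4.2424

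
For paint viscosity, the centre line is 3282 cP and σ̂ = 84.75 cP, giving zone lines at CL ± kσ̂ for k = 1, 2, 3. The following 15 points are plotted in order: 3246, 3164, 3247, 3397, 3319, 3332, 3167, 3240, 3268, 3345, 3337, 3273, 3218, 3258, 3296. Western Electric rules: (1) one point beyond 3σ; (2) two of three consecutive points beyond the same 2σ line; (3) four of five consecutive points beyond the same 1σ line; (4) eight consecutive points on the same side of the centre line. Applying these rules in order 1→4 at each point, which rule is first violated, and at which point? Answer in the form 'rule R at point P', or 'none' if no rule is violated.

none

Zone of each point (C = within 1σ̂, B = 1σ̂–2σ̂, A = 2σ̂–3σ̂, * = beyond 3σ̂; sign = side of CL): 1:-C, 2:-B, 3:-C, 4:+B, 5:+C, 6:+C, 7:-B, 8:-C, 9:-C, 10:+C, 11:+C, 12:-C, 13:-C, 14:-C, 15:+C
No rule fires across all 15 points.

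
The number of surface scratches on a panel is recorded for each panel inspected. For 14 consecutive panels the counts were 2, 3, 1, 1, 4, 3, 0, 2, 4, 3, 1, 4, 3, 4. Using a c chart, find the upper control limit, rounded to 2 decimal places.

c̄ = (2 + 3 + 1 + 1 + 4 + 3 + 0 + 2 + 4 + 3 + 1 + 4 + 3 + 4) / 14 = 35 / 14 = 2.5000
UCL = c̄ + 3√c̄ = 2.5000 + 3 × √2.5000 = 2.5000 + 3 × 1.5811 = 7.2434

7.24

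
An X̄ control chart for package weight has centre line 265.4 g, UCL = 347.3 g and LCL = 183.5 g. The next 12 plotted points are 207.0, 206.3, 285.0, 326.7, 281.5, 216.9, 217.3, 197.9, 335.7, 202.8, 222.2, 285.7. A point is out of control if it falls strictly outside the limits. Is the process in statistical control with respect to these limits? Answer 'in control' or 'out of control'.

in control

All 12 points lie within [183.5, 347.3].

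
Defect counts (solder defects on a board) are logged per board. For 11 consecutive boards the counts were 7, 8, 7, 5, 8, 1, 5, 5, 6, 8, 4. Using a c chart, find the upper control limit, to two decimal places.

13.05

c̄ = (7 + 8 + 7 + 5 + 8 + 1 + 5 + 5 + 6 + 8 + 4) / 11 = 64 / 11 = 5.8182
UCL = c̄ + 3√c̄ = 5.8182 + 3 × √5.8182 = 5.8182 + 3 × 2.4121 = 13.0545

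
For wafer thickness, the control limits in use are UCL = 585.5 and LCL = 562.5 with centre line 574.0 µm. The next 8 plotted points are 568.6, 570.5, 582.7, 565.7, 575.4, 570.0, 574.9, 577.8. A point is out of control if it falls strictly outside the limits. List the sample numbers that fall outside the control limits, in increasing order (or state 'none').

none

All 8 points lie within [562.5, 585.5].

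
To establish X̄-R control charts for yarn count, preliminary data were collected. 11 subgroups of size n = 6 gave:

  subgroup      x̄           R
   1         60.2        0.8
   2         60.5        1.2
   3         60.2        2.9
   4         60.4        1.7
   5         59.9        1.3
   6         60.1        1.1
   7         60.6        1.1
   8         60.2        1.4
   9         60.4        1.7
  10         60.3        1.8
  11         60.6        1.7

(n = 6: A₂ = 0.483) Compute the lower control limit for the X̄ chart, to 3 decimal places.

X̄̄ = (60.2 + 60.5 + 60.2 + 60.4 + 59.9 + 60.1 + 60.6 + 60.2 + 60.4 + 60.3 + 60.6) / 11 = 663.4000 / 11 = 60.3091
R̄ = (0.8 + 1.2 + 2.9 + 1.7 + 1.3 + 1.1 + 1.1 + 1.4 + 1.7 + 1.8 + 1.7) / 11 = 16.7000 / 11 = 1.5182
LCL = X̄̄ − A₂·R̄ = 60.3091 − 0.483 × 1.5182 = 59.5758

59.576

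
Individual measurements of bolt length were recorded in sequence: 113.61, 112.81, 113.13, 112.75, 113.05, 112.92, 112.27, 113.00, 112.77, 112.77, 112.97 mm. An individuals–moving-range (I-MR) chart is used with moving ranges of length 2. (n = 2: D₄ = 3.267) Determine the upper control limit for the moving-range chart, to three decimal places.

1.222

Moving ranges: 0.80, 0.32, 0.38, 0.30, 0.13, 0.65, 0.73, 0.23, 0.00, 0.20; M̄R̄ = 3.7400 / 10 = 0.3740
UCL_MR = D₄·M̄R̄ = 3.267 × 0.3740 = 1.2219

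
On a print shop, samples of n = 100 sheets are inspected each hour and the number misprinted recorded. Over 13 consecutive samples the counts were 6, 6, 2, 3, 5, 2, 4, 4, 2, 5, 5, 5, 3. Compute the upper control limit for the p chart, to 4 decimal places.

0.0988

p̄ = Σdᵢ / (k·n) = 52 / (13 × 100) = 0.04000
UCL = p̄ + 3·√(p̄(1−p̄)/n) = 0.04000 + 3 × √(0.04000×0.96000/100) = 0.04000 + 3 × 0.01960 = 0.09879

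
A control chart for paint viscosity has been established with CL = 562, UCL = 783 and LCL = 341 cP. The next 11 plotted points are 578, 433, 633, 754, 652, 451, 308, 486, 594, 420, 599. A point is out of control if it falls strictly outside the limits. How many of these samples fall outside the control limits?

Compare each point to [341, 783]: sample 7 = 308 < LCL.

1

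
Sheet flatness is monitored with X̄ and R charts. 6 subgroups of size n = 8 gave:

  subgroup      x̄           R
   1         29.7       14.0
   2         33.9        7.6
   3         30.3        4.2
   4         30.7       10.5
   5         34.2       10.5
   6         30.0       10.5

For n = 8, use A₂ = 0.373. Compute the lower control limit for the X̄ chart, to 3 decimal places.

X̄̄ = (29.7 + 33.9 + 30.3 + 30.7 + 34.2 + 30.0) / 6 = 188.8000 / 6 = 31.4667
R̄ = (14.0 + 7.6 + 4.2 + 10.5 + 10.5 + 10.5) / 6 = 57.3000 / 6 = 9.5500
LCL = X̄̄ − A₂·R̄ = 31.4667 − 0.373 × 9.5500 = 27.9045

27.905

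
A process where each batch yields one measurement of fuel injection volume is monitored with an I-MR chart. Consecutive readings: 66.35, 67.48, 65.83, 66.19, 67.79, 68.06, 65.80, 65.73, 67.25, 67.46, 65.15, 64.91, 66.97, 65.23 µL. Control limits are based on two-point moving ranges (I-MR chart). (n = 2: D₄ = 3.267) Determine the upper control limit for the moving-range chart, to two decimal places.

Moving ranges: 1.13, 1.65, 0.36, 1.60, 0.27, 2.26, 0.07, 1.52, 0.21, 2.31, 0.24, 2.06, 1.74; M̄R̄ = 15.4200 / 13 = 1.1862
UCL_MR = D₄·M̄R̄ = 3.267 × 1.1862 = 3.8752

3.88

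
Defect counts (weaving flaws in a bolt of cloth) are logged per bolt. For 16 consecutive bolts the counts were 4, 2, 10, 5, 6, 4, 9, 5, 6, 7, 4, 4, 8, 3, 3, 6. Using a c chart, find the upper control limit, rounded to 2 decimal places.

c̄ = (4 + 2 + 10 + 5 + 6 + 4 + 9 + 5 + 6 + 7 + 4 + 4 + 8 + 3 + 3 + 6) / 16 = 86 / 16 = 5.3750
UCL = c̄ + 3√c̄ = 5.3750 + 3 × √5.3750 = 5.3750 + 3 × 2.3184 = 12.3302

12.33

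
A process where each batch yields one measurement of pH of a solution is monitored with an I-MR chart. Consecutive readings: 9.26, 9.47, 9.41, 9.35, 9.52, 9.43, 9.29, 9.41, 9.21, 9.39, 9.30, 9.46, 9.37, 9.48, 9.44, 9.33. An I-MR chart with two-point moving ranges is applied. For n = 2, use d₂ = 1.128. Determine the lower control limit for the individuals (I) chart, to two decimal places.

9.06

X̄ = (9.26 + 9.47 + 9.41 + 9.35 + 9.52 + 9.43 + 9.29 + 9.41 + 9.21 + 9.39 + 9.30 + 9.46 + 9.37 + 9.48 + 9.44 + 9.33) / 16 = 9.3825
Moving ranges: 0.21, 0.06, 0.06, 0.17, 0.09, 0.14, 0.12, 0.20, 0.18, 0.09, 0.16, 0.09, 0.11, 0.04, 0.11; M̄R̄ = 1.8300 / 15 = 0.1220
LCL = X̄ − 3·M̄R̄/d₂ = 9.3825 − 3 × 0.1220 / 1.128 = 9.0580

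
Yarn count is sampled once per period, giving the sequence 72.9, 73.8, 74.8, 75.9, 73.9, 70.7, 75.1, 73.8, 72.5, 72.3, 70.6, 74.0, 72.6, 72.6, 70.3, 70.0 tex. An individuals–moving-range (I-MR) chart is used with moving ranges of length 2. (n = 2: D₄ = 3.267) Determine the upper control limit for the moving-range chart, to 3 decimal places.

Moving ranges: 0.9, 1.0, 1.1, 2.0, 3.2, 4.4, 1.3, 1.3, 0.2, 1.7, 3.4, 1.4, 0.0, 2.3, 0.3; M̄R̄ = 24.5000 / 15 = 1.6333
UCL_MR = D₄·M̄R̄ = 3.267 × 1.6333 = 5.3361

5.336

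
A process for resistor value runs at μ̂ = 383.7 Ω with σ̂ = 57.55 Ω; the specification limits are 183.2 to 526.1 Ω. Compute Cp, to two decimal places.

Cp = (USL − LSL) / (6σ̂) = (526.1 − 183.2) / (6 × 57.55) = 342.9000 / 345.3000 = 0.9930

0.99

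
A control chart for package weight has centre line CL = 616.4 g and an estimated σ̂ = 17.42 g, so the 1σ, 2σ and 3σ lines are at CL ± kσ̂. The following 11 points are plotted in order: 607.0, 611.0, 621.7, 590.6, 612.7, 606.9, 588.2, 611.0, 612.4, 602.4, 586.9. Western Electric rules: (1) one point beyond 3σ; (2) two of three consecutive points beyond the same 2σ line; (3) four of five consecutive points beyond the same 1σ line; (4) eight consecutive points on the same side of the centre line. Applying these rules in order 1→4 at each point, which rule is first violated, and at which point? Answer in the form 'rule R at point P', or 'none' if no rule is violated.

Zone of each point (C = within 1σ̂, B = 1σ̂–2σ̂, A = 2σ̂–3σ̂, * = beyond 3σ̂; sign = side of CL): 1:-C, 2:-C, 3:+C, 4:-B, 5:-C, 6:-C, 7:-B, 8:-C, 9:-C, 10:-C, 11:-B
Rule 4 (eight consecutive points on the same side of the centre line) is satisfied at point 11.

rule 4 at point 11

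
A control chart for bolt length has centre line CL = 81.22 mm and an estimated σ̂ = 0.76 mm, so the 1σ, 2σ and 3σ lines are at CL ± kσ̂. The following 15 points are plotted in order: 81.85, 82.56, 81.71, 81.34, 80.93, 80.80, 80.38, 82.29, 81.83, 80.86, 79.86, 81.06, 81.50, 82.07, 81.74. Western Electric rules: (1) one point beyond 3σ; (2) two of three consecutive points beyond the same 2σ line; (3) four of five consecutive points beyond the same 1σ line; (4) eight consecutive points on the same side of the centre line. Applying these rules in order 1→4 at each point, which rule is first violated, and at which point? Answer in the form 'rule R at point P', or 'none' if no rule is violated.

none

Zone of each point (C = within 1σ̂, B = 1σ̂–2σ̂, A = 2σ̂–3σ̂, * = beyond 3σ̂; sign = side of CL): 1:+C, 2:+B, 3:+C, 4:+C, 5:-C, 6:-C, 7:-B, 8:+B, 9:+C, 10:-C, 11:-B, 12:-C, 13:+C, 14:+B, 15:+C
No rule fires across all 15 points.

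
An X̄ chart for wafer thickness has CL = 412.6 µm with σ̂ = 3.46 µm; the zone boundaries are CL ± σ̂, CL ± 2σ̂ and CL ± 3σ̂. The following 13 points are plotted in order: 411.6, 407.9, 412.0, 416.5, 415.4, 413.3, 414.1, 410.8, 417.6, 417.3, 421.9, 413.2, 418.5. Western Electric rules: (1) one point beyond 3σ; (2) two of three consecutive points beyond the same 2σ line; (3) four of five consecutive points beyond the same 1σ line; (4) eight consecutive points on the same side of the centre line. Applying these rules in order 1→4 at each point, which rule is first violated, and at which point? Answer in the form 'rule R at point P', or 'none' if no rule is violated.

Zone of each point (C = within 1σ̂, B = 1σ̂–2σ̂, A = 2σ̂–3σ̂, * = beyond 3σ̂; sign = side of CL): 1:-C, 2:-B, 3:-C, 4:+B, 5:+C, 6:+C, 7:+C, 8:-C, 9:+B, 10:+B, 11:+A, 12:+C, 13:+B
Rule 3 (four of five consecutive points beyond the same 1σ limit) is satisfied at point 13.

rule 3 at point 13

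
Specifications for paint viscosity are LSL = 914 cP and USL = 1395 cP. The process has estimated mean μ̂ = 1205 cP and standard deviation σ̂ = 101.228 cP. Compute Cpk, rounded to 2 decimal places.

0.63

Cpu = (USL − μ̂) / (3σ̂) = (1395 − 1205) / (3 × 101.228) = 0.6257; Cpl = (μ̂ − LSL) / (3σ̂) = (1205 − 914) / (3 × 101.228) = 0.9582; Cpk = min(Cpu, Cpl) = 0.6257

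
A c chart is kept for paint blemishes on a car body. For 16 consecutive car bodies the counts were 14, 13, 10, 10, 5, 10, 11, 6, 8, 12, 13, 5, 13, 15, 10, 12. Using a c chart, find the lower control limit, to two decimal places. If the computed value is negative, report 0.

c̄ = (14 + 13 + 10 + 10 + 5 + 10 + 11 + 6 + 8 + 12 + 13 + 5 + 13 + 15 + 10 + 12) / 16 = 167 / 16 = 10.4375
LCL = c̄ − 3√c̄ = 10.4375 − 3 × 3.2307 = 0.7454

0.75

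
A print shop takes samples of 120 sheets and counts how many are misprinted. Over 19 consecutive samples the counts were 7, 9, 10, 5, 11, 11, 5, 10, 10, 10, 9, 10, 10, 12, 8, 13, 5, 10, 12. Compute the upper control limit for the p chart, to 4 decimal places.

p̄ = Σdᵢ / (k·n) = 177 / (19 × 120) = 0.07763
UCL = p̄ + 3·√(p̄(1−p̄)/n) = 0.07763 + 3 × √(0.07763×0.92237/120) = 0.07763 + 3 × 0.02443 = 0.15091

0.1509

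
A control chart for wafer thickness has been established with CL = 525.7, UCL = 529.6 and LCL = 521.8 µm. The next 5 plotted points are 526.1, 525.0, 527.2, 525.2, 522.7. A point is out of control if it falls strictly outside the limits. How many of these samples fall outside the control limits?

0

All 5 points lie within [521.8, 529.6].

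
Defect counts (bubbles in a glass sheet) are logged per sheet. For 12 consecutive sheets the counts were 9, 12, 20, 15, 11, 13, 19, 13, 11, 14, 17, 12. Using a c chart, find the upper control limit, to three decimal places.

c̄ = (9 + 12 + 20 + 15 + 11 + 13 + 19 + 13 + 11 + 14 + 17 + 12) / 12 = 166 / 12 = 13.8333
UCL = c̄ + 3√c̄ = 13.8333 + 3 × √13.8333 = 13.8333 + 3 × 3.7193 = 24.9913

24.991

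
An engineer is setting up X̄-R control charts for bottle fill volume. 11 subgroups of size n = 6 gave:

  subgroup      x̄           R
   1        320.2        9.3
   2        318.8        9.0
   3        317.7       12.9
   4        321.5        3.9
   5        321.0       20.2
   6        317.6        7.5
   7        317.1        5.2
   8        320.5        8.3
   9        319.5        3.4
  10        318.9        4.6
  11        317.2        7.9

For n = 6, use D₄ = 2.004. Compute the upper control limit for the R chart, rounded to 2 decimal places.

R̄ = (9.3 + 9.0 + 12.9 + 3.9 + 20.2 + 7.5 + 5.2 + 8.3 + 3.4 + 4.6 + 7.9) / 11 = 92.2000 / 11 = 8.3818
UCL_R = D₄·R̄ = 2.004 × 8.3818 = 16.7972

16.80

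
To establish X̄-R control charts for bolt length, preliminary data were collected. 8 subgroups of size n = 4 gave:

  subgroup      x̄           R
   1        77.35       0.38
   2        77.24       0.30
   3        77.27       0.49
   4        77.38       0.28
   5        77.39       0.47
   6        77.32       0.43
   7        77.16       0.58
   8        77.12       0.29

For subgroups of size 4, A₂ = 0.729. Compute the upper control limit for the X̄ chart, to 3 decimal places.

77.572

X̄̄ = (77.35 + 77.24 + 77.27 + 77.38 + 77.39 + 77.32 + 77.16 + 77.12) / 8 = 618.2300 / 8 = 77.2788
R̄ = (0.38 + 0.30 + 0.49 + 0.28 + 0.47 + 0.43 + 0.58 + 0.29) / 8 = 3.2200 / 8 = 0.4025
UCL = X̄̄ + A₂·R̄ = 77.2788 + 0.729 × 0.4025 = 77.5722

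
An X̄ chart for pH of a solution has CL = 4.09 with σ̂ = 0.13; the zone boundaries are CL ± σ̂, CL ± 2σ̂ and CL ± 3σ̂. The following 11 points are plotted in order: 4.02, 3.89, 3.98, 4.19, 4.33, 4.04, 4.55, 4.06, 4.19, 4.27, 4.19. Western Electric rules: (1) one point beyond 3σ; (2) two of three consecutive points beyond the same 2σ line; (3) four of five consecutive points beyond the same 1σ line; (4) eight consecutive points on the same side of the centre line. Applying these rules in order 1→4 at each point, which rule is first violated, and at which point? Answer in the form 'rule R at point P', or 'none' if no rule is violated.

Zone of each point (C = within 1σ̂, B = 1σ̂–2σ̂, A = 2σ̂–3σ̂, * = beyond 3σ̂; sign = side of CL): 1:-C, 2:-B, 3:-C, 4:+C, 5:+B, 6:-C, 7:+*, 8:-C, 9:+C, 10:+B, 11:+C
Rule 1 (one point beyond the 3σ limits) is satisfied at point 7.

rule 1 at point 7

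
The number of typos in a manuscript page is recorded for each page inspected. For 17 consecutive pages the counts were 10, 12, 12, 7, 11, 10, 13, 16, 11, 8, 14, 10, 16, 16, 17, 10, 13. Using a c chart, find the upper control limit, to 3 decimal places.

c̄ = (10 + 12 + 12 + 7 + 11 + 10 + 13 + 16 + 11 + 8 + 14 + 10 + 16 + 16 + 17 + 10 + 13) / 17 = 206 / 17 = 12.1176
UCL = c̄ + 3√c̄ = 12.1176 + 3 × √12.1176 = 12.1176 + 3 × 3.4810 = 22.5608

22.561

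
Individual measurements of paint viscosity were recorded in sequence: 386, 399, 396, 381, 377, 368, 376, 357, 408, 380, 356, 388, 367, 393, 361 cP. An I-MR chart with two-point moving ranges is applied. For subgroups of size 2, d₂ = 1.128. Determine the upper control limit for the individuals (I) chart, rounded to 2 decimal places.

X̄ = (386 + 399 + 396 + 381 + 377 + 368 + 376 + 357 + 408 + 380 + 356 + 388 + 367 + 393 + 361) / 15 = 379.5333
Moving ranges: 13, 3, 15, 4, 9, 8, 19, 51, 28, 24, 32, 21, 26, 32; M̄R̄ = 285.0000 / 14 = 20.3571
UCL = X̄ + 3·M̄R̄/d₂ = 379.5333 + 3 × 20.3571 / 1.128 = 433.6747

433.67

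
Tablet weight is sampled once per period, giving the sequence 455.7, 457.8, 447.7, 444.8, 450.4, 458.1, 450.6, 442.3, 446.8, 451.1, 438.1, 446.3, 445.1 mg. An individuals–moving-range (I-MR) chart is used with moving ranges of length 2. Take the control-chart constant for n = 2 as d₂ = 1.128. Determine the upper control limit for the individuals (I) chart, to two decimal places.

X̄ = (455.7 + 457.8 + 447.7 + 444.8 + 450.4 + 458.1 + 450.6 + 442.3 + 446.8 + 451.1 + 438.1 + 446.3 + 445.1) / 13 = 448.8308
Moving ranges: 2.1, 10.1, 2.9, 5.6, 7.7, 7.5, 8.3, 4.5, 4.3, 13.0, 8.2, 1.2; M̄R̄ = 75.4000 / 12 = 6.2833
UCL = X̄ + 3·M̄R̄/d₂ = 448.8308 + 3 × 6.2833 / 1.128 = 465.5418

465.54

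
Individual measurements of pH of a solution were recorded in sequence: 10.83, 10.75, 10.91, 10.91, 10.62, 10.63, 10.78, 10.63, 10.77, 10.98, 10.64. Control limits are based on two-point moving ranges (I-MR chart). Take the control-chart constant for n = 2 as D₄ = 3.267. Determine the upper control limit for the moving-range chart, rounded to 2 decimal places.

Moving ranges: 0.08, 0.16, 0.00, 0.29, 0.01, 0.15, 0.15, 0.14, 0.21, 0.34; M̄R̄ = 1.5300 / 10 = 0.1530
UCL_MR = D₄·M̄R̄ = 3.267 × 0.1530 = 0.4999

0.50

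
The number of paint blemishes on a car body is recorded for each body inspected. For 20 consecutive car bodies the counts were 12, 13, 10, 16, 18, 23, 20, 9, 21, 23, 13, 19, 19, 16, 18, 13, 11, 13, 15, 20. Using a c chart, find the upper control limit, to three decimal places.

c̄ = (12 + 13 + 10 + 16 + 18 + 23 + 20 + 9 + 21 + 23 + 13 + 19 + 19 + 16 + 18 + 13 + 11 + 13 + 15 + 20) / 20 = 322 / 20 = 16.1000
UCL = c̄ + 3√c̄ = 16.1000 + 3 × √16.1000 = 16.1000 + 3 × 4.0125 = 28.1374

28.137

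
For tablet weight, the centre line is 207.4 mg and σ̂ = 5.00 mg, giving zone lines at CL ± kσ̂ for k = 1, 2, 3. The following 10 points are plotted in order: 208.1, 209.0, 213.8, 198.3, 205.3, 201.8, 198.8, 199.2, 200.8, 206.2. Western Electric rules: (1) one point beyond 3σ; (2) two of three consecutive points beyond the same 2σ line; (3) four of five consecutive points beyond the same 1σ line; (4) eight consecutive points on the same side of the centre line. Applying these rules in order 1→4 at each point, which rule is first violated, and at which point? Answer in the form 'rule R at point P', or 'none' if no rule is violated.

Zone of each point (C = within 1σ̂, B = 1σ̂–2σ̂, A = 2σ̂–3σ̂, * = beyond 3σ̂; sign = side of CL): 1:+C, 2:+C, 3:+B, 4:-B, 5:-C, 6:-B, 7:-B, 8:-B, 9:-B, 10:-C
Rule 3 (four of five consecutive points beyond the same 1σ limit) is satisfied at point 8.

rule 3 at point 8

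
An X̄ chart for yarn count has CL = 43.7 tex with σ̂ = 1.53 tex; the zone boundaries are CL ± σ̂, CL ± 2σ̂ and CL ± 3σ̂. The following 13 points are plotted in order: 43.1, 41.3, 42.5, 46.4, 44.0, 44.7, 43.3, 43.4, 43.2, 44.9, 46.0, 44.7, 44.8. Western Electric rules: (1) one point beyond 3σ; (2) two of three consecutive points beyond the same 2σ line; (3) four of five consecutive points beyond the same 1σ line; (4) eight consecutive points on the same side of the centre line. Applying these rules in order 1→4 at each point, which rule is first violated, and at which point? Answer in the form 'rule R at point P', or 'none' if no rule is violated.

Zone of each point (C = within 1σ̂, B = 1σ̂–2σ̂, A = 2σ̂–3σ̂, * = beyond 3σ̂; sign = side of CL): 1:-C, 2:-B, 3:-C, 4:+B, 5:+C, 6:+C, 7:-C, 8:-C, 9:-C, 10:+C, 11:+B, 12:+C, 13:+C
No rule fires across all 13 points.

none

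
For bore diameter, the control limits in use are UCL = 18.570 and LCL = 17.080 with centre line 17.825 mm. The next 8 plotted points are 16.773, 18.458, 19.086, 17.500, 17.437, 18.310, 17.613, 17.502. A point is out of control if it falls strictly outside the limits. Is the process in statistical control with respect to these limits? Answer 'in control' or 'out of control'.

out of control

Compare each point to [17.080, 18.570]: sample 1 = 16.773 < LCL; sample 3 = 19.086 > UCL.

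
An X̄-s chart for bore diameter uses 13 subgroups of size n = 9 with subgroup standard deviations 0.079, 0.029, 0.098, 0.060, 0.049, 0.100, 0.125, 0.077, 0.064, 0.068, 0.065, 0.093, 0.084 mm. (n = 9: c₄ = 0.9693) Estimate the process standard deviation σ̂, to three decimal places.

0.079

s̄ = (0.079 + 0.029 + 0.098 + 0.060 + 0.049 + 0.100 + 0.125 + 0.077 + 0.064 + 0.068 + 0.065 + 0.093 + 0.084) / 13 = 0.0762
σ̂ = s̄ / c₄ = 0.0762 / 0.9693 = 0.0786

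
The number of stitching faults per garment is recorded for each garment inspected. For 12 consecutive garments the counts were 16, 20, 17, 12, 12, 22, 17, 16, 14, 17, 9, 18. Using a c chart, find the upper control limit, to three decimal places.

27.771

c̄ = (16 + 20 + 17 + 12 + 12 + 22 + 17 + 16 + 14 + 17 + 9 + 18) / 12 = 190 / 12 = 15.8333
UCL = c̄ + 3√c̄ = 15.8333 + 3 × √15.8333 = 15.8333 + 3 × 3.9791 = 27.7707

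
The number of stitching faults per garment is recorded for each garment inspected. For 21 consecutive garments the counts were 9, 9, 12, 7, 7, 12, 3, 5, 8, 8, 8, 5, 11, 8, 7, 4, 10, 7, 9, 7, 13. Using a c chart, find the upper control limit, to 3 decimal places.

16.558

c̄ = (9 + 9 + 12 + 7 + 7 + 12 + 3 + 5 + 8 + 8 + 8 + 5 + 11 + 8 + 7 + 4 + 10 + 7 + 9 + 7 + 13) / 21 = 169 / 21 = 8.0476
UCL = c̄ + 3√c̄ = 8.0476 + 3 × √8.0476 = 8.0476 + 3 × 2.8368 = 16.5581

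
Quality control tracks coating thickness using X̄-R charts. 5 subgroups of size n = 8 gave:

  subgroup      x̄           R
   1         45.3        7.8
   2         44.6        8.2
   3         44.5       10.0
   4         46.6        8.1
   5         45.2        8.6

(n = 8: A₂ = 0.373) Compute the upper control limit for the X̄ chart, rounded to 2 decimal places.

X̄̄ = (45.3 + 44.6 + 44.5 + 46.6 + 45.2) / 5 = 226.2000 / 5 = 45.2400
R̄ = (7.8 + 8.2 + 10.0 + 8.1 + 8.6) / 5 = 42.7000 / 5 = 8.5400
UCL = X̄̄ + A₂·R̄ = 45.2400 + 0.373 × 8.5400 = 48.4254

48.43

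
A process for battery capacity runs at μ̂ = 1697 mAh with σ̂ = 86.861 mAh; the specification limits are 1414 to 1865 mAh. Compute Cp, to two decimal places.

0.87

Cp = (USL − LSL) / (6σ̂) = (1865 − 1414) / (6 × 86.861) = 451.0000 / 521.1660 = 0.8654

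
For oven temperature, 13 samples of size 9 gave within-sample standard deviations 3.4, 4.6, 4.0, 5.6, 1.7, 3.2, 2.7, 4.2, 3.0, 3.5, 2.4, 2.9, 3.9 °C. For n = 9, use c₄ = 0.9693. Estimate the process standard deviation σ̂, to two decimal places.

3.58

s̄ = (3.4 + 4.6 + 4.0 + 5.6 + 1.7 + 3.2 + 2.7 + 4.2 + 3.0 + 3.5 + 2.4 + 2.9 + 3.9) / 13 = 3.4692
σ̂ = s̄ / c₄ = 3.4692 / 0.9693 = 3.5791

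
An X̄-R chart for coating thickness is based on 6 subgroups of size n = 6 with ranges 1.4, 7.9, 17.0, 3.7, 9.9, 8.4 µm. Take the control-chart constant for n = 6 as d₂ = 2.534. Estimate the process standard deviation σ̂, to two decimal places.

3.18

R̄ = (1.4 + 7.9 + 17.0 + 3.7 + 9.9 + 8.4) / 6 = 8.0500
σ̂ = R̄ / d₂ = 8.0500 / 2.534 = 3.1768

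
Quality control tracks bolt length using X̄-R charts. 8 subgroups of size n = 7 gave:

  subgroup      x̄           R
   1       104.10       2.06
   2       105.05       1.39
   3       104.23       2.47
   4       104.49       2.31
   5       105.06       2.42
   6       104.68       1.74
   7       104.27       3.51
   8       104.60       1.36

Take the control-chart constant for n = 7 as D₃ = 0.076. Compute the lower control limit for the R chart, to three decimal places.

R̄ = (2.06 + 1.39 + 2.47 + 2.31 + 2.42 + 1.74 + 3.51 + 1.36) / 8 = 17.2600 / 8 = 2.1575
LCL_R = D₃·R̄ = 0.076 × 2.1575 = 0.1640

0.164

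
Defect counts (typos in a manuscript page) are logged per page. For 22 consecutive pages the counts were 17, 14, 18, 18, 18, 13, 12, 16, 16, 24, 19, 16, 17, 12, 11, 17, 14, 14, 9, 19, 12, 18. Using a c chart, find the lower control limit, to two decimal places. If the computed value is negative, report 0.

c̄ = (17 + 14 + 18 + 18 + 18 + 13 + 12 + 16 + 16 + 24 + 19 + 16 + 17 + 12 + 11 + 17 + 14 + 14 + 9 + 19 + 12 + 18) / 22 = 344 / 22 = 15.6364
LCL = c̄ − 3√c̄ = 15.6364 − 3 × 3.9543 = 3.7735

3.77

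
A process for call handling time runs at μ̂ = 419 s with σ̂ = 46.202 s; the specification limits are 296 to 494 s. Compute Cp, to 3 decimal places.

0.714

Cp = (USL − LSL) / (6σ̂) = (494 − 296) / (6 × 46.202) = 198.0000 / 277.2120 = 0.7143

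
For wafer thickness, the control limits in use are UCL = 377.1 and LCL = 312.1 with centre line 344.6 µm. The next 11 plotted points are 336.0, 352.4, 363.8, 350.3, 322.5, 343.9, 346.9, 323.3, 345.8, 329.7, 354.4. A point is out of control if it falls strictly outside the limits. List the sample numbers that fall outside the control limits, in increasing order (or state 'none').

All 11 points lie within [312.1, 377.1].

none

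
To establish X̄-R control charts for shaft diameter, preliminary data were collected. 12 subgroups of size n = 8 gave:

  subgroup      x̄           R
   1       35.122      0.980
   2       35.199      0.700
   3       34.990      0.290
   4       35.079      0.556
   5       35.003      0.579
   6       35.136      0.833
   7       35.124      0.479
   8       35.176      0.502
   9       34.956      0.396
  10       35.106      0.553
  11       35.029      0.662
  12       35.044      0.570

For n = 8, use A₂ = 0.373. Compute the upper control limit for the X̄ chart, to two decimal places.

35.30

X̄̄ = (35.122 + 35.199 + 34.990 + 35.079 + 35.003 + 35.136 + 35.124 + 35.176 + 34.956 + 35.106 + 35.029 + 35.044) / 12 = 420.9640 / 12 = 35.0803
R̄ = (0.980 + 0.700 + 0.290 + 0.556 + 0.579 + 0.833 + 0.479 + 0.502 + 0.396 + 0.553 + 0.662 + 0.570) / 12 = 7.1000 / 12 = 0.5917
UCL = X̄̄ + A₂·R̄ = 35.0803 + 0.373 × 0.5917 = 35.3010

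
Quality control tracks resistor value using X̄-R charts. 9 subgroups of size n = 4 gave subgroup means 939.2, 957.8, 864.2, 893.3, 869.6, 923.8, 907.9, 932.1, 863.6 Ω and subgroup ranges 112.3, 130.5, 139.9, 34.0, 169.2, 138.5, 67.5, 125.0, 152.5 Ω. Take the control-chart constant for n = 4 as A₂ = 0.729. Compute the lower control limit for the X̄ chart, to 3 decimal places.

X̄̄ = (939.2 + 957.8 + 864.2 + 893.3 + 869.6 + 923.8 + 907.9 + 932.1 + 863.6) / 9 = 8151.5000 / 9 = 905.7222
R̄ = (112.3 + 130.5 + 139.9 + 34.0 + 169.2 + 138.5 + 67.5 + 125.0 + 152.5) / 9 = 1069.4000 / 9 = 118.8222
LCL = X̄̄ − A₂·R̄ = 905.7222 − 0.729 × 118.8222 = 819.1008

819.101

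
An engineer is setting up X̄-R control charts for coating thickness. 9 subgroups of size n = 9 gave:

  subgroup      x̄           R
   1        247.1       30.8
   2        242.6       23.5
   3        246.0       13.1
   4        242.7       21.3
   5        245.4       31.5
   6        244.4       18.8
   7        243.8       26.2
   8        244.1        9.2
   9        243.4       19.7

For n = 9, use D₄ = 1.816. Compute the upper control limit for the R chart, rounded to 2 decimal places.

39.17

R̄ = (30.8 + 23.5 + 13.1 + 21.3 + 31.5 + 18.8 + 26.2 + 9.2 + 19.7) / 9 = 194.1000 / 9 = 21.5667
UCL_R = D₄·R̄ = 1.816 × 21.5667 = 39.1651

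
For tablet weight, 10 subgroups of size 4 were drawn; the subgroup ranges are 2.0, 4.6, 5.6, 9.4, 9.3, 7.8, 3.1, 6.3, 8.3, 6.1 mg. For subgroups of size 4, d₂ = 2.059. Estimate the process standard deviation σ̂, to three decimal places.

R̄ = (2.0 + 4.6 + 5.6 + 9.4 + 9.3 + 7.8 + 3.1 + 6.3 + 8.3 + 6.1) / 10 = 6.2500
σ̂ = R̄ / d₂ = 6.2500 / 2.059 = 3.0355

3.035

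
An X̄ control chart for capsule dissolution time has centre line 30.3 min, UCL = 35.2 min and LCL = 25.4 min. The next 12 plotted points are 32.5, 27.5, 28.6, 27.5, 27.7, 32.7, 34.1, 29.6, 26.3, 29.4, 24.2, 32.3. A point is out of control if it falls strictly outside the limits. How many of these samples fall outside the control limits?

Compare each point to [25.4, 35.2]: sample 11 = 24.2 < LCL.

1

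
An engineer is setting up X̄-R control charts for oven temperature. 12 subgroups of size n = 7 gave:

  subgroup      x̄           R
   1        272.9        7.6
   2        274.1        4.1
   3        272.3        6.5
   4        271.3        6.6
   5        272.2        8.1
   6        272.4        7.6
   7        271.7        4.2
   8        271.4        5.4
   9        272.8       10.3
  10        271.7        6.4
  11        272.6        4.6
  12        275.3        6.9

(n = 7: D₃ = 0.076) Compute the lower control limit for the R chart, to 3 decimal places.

R̄ = (7.6 + 4.1 + 6.5 + 6.6 + 8.1 + 7.6 + 4.2 + 5.4 + 10.3 + 6.4 + 4.6 + 6.9) / 12 = 78.3000 / 12 = 6.5250
LCL_R = D₃·R̄ = 0.076 × 6.5250 = 0.4959

0.496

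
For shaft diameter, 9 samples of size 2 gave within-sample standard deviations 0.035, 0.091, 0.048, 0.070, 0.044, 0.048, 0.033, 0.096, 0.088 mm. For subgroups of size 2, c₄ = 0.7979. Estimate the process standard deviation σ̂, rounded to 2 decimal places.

s̄ = (0.035 + 0.091 + 0.048 + 0.070 + 0.044 + 0.048 + 0.033 + 0.096 + 0.088) / 9 = 0.0614
σ̂ = s̄ / c₄ = 0.0614 / 0.7979 = 0.0770

0.08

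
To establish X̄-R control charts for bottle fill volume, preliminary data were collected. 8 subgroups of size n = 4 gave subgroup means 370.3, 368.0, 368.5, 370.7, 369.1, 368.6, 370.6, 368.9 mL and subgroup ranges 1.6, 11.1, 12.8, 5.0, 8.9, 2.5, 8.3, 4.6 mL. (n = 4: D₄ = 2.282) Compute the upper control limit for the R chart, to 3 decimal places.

15.632

R̄ = (1.6 + 11.1 + 12.8 + 5.0 + 8.9 + 2.5 + 8.3 + 4.6) / 8 = 54.8000 / 8 = 6.8500
UCL_R = D₄·R̄ = 2.282 × 6.8500 = 15.6317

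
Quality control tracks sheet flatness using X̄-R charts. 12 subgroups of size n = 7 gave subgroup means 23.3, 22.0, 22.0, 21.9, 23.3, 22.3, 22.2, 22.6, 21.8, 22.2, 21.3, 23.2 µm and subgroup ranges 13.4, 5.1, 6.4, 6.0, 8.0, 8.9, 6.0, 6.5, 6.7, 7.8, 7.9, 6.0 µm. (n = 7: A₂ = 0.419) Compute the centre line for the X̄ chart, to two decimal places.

22.34

X̄̄ = (23.3 + 22.0 + 22.0 + 21.9 + 23.3 + 22.3 + 22.2 + 22.6 + 21.8 + 22.2 + 21.3 + 23.2) / 12 = 268.1000 / 12 = 22.3417
CL = X̄̄ = 22.3417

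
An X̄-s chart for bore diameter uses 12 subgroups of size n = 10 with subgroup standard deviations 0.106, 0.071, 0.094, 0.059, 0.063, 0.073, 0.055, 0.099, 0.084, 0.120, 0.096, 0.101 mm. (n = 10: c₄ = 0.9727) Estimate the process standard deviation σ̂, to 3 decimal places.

0.087

s̄ = (0.106 + 0.071 + 0.094 + 0.059 + 0.063 + 0.073 + 0.055 + 0.099 + 0.084 + 0.120 + 0.096 + 0.101) / 12 = 0.0851
σ̂ = s̄ / c₄ = 0.0851 / 0.9727 = 0.0875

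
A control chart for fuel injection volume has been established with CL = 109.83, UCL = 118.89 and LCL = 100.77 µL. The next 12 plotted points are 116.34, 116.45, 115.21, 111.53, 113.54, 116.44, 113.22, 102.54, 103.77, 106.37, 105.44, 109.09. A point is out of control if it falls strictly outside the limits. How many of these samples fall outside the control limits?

All 12 points lie within [100.77, 118.89].

0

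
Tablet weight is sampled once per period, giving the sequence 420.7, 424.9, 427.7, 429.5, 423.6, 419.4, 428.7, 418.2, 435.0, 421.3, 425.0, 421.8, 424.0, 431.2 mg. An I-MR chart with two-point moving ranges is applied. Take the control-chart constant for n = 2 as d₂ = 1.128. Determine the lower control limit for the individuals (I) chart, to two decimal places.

X̄ = (420.7 + 424.9 + 427.7 + 429.5 + 423.6 + 419.4 + 428.7 + 418.2 + 435.0 + 421.3 + 425.0 + 421.8 + 424.0 + 431.2) / 14 = 425.0714
Moving ranges: 4.2, 2.8, 1.8, 5.9, 4.2, 9.3, 10.5, 16.8, 13.7, 3.7, 3.2, 2.2, 7.2; M̄R̄ = 85.5000 / 13 = 6.5769
LCL = X̄ − 3·M̄R̄/d₂ = 425.0714 − 3 × 6.5769 / 1.128 = 407.5796

407.58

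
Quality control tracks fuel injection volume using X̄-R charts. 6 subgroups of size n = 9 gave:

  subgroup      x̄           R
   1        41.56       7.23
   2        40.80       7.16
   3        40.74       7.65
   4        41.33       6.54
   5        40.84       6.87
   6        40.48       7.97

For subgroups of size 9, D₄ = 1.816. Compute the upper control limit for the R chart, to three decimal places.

R̄ = (7.23 + 7.16 + 7.65 + 6.54 + 6.87 + 7.97) / 6 = 43.4200 / 6 = 7.2367
UCL_R = D₄·R̄ = 1.816 × 7.2367 = 13.1418

13.142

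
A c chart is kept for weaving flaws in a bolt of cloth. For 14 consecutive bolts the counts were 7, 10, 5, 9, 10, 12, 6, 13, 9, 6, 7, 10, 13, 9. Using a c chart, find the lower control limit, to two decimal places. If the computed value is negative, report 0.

c̄ = (7 + 10 + 5 + 9 + 10 + 12 + 6 + 13 + 9 + 6 + 7 + 10 + 13 + 9) / 14 = 126 / 14 = 9.0000
LCL = c̄ − 3√c̄ = 9.0000 − 3 × 3.0000 = 0.0000

0.00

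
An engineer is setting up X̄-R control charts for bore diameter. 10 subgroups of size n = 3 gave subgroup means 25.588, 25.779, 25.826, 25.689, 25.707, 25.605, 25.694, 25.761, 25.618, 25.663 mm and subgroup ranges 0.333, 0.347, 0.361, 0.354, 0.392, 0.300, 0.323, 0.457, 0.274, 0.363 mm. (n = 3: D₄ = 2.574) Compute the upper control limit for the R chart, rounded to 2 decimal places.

R̄ = (0.333 + 0.347 + 0.361 + 0.354 + 0.392 + 0.300 + 0.323 + 0.457 + 0.274 + 0.363) / 10 = 3.5040 / 10 = 0.3504
UCL_R = D₄·R̄ = 2.574 × 0.3504 = 0.9019

0.90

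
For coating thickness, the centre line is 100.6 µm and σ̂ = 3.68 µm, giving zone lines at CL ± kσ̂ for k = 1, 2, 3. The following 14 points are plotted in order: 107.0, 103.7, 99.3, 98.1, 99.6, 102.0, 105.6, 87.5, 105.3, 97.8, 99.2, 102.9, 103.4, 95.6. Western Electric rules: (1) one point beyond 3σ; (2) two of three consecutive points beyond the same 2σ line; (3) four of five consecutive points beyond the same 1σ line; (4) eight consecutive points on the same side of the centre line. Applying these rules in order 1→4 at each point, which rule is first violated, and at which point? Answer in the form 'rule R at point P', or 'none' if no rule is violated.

Zone of each point (C = within 1σ̂, B = 1σ̂–2σ̂, A = 2σ̂–3σ̂, * = beyond 3σ̂; sign = side of CL): 1:+B, 2:+C, 3:-C, 4:-C, 5:-C, 6:+C, 7:+B, 8:-*, 9:+B, 10:-C, 11:-C, 12:+C, 13:+C, 14:-B
Rule 1 (one point beyond the 3σ limits) is satisfied at point 8.

rule 1 at point 8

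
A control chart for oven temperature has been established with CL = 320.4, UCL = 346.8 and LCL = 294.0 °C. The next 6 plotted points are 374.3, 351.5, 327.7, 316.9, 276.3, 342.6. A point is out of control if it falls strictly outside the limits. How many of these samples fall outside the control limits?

3

Compare each point to [294.0, 346.8]: sample 1 = 374.3 > UCL; sample 2 = 351.5 > UCL; sample 5 = 276.3 < LCL.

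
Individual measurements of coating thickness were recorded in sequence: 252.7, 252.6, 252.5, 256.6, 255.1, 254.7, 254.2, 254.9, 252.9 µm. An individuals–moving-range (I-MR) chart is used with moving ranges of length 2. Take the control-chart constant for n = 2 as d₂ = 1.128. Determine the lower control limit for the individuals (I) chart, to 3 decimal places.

250.897

X̄ = (252.7 + 252.6 + 252.5 + 256.6 + 255.1 + 254.7 + 254.2 + 254.9 + 252.9) / 9 = 254.0222
Moving ranges: 0.1, 0.1, 4.1, 1.5, 0.4, 0.5, 0.7, 2.0; M̄R̄ = 9.4000 / 8 = 1.1750
LCL = X̄ − 3·M̄R̄/d₂ = 254.0222 − 3 × 1.1750 / 1.128 = 250.8972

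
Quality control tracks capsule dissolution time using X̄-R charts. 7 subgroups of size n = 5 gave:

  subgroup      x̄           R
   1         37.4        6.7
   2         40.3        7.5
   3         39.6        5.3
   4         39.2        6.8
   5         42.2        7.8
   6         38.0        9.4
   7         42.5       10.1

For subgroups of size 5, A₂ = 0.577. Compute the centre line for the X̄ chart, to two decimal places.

39.89

X̄̄ = (37.4 + 40.3 + 39.6 + 39.2 + 42.2 + 38.0 + 42.5) / 7 = 279.2000 / 7 = 39.8857
CL = X̄̄ = 39.8857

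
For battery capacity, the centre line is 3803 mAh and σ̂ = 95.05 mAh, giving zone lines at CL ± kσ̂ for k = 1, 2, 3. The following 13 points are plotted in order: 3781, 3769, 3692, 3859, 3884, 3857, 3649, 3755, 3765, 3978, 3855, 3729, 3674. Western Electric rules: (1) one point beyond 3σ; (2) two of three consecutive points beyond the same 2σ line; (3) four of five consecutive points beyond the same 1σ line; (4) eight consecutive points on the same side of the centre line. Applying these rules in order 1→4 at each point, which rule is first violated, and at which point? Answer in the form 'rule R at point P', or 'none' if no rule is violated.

none

Zone of each point (C = within 1σ̂, B = 1σ̂–2σ̂, A = 2σ̂–3σ̂, * = beyond 3σ̂; sign = side of CL): 1:-C, 2:-C, 3:-B, 4:+C, 5:+C, 6:+C, 7:-B, 8:-C, 9:-C, 10:+B, 11:+C, 12:-C, 13:-B
No rule fires across all 13 points.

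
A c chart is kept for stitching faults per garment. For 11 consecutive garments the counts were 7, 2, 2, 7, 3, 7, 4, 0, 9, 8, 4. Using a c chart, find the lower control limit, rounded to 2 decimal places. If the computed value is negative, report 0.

0.00

c̄ = (7 + 2 + 2 + 7 + 3 + 7 + 4 + 0 + 9 + 8 + 4) / 11 = 53 / 11 = 4.8182
LCL = c̄ − 3√c̄ = 4.8182 − 3 × 2.1950 = -1.7669 → 0 (cannot be negative)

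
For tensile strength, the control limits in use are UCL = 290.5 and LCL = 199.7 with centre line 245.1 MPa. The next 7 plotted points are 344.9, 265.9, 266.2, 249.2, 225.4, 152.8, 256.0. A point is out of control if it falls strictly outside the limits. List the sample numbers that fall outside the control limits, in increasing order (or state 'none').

1, 6

Compare each point to [199.7, 290.5]: sample 1 = 344.9 > UCL; sample 6 = 152.8 < LCL.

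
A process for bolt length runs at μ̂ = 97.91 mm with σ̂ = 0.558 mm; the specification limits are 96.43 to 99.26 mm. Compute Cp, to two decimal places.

0.85

Cp = (USL − LSL) / (6σ̂) = (99.26 − 96.43) / (6 × 0.558) = 2.8300 / 3.3480 = 0.8453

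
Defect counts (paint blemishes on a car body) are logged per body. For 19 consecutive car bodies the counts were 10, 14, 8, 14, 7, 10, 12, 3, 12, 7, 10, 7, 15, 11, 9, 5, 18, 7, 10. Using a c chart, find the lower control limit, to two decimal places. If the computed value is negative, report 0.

c̄ = (10 + 14 + 8 + 14 + 7 + 10 + 12 + 3 + 12 + 7 + 10 + 7 + 15 + 11 + 9 + 5 + 18 + 7 + 10) / 19 = 189 / 19 = 9.9474
LCL = c̄ − 3√c̄ = 9.9474 − 3 × 3.1539 = 0.4855

0.49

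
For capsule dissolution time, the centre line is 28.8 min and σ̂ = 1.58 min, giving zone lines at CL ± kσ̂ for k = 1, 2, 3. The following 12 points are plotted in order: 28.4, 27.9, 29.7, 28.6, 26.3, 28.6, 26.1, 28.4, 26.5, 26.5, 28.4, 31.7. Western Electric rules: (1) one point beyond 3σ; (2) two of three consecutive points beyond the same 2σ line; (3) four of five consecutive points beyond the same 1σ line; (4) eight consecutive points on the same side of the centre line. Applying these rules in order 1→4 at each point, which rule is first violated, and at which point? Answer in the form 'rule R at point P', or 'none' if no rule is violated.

Zone of each point (C = within 1σ̂, B = 1σ̂–2σ̂, A = 2σ̂–3σ̂, * = beyond 3σ̂; sign = side of CL): 1:-C, 2:-C, 3:+C, 4:-C, 5:-B, 6:-C, 7:-B, 8:-C, 9:-B, 10:-B, 11:-C, 12:+B
Rule 4 (eight consecutive points on the same side of the centre line) is satisfied at point 11.

rule 4 at point 11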